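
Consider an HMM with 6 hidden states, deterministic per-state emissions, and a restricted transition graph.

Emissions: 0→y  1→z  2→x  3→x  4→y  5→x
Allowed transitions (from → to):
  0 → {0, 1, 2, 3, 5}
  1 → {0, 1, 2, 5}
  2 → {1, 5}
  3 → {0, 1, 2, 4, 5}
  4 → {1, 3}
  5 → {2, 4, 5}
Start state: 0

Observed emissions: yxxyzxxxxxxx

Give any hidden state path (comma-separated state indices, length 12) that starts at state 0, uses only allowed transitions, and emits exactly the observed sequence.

0,2,5,4,1,2,5,2,5,5,2,5

  0: obs=y cand={0,4} pick 0 [start]
  1: obs=x cand={2,3,5} pick 2 [0->2 ok]
  2: obs=x cand={2,3,5} pick 5 [2->5 ok]
  3: obs=y cand={0,4} pick 4 [5->4 ok]
  4: obs=z cand={1} pick 1 [4->1 ok]
  5: obs=x cand={2,3,5} pick 2 [1->2 ok]
  6: obs=x cand={2,3,5} pick 5 [2->5 ok]
  7: obs=x cand={2,3,5} pick 2 [5->2 ok]
  8: obs=x cand={2,3,5} pick 5 [2->5 ok]
  9: obs=x cand={2,3,5} pick 5 [5->5 ok]
  10: obs=x cand={2,3,5} pick 2 [5->2 ok]
  11: obs=x cand={2,3,5} pick 5 [2->5 ok]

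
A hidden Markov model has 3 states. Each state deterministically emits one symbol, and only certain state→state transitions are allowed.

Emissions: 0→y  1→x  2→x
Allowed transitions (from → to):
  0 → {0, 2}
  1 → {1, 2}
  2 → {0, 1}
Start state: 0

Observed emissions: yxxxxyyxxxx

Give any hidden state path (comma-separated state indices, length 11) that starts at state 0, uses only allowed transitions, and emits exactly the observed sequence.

0,2,1,1,2,0,0,2,1,2,1

  [0] y  {0}  => 0  start
  [1] x  {1,2}  => 2  0->2 ok
  [2] x  {1,2}  => 1  2->1 ok
  [3] x  {1,2}  => 1  1->1 ok
  [4] x  {1,2}  => 2  1->2 ok
  [5] y  {0}  => 0  2->0 ok
  [6] y  {0}  => 0  0->0 ok
  [7] x  {1,2}  => 2  0->2 ok
  [8] x  {1,2}  => 1  2->1 ok
  [9] x  {1,2}  => 2  1->2 ok
  [10] x  {1,2}  => 1  2->1 ok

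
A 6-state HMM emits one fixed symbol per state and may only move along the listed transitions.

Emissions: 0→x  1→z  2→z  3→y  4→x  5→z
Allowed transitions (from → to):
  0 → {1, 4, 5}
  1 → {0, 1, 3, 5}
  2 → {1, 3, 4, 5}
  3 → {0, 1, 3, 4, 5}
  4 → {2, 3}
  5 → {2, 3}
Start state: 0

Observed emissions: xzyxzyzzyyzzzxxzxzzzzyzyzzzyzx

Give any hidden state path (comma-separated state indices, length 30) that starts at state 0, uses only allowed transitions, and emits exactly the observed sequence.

0,5,3,0,5,3,5,2,3,3,1,1,1,0,4,2,4,2,5,2,5,3,5,3,5,2,1,3,1,0

  [0] x  {0,4}  => 0  start
  [1] z  {1,2,5}  => 5  0->5 ok
  [2] y  {3}  => 3  5->3 ok
  [3] x  {0,4}  => 0  3->0 ok
  [4] z  {1,2,5}  => 5  0->5 ok
  [5] y  {3}  => 3  5->3 ok
  [6] z  {1,2,5}  => 5  3->5 ok
  [7] z  {1,2,5}  => 2  5->2 ok
  [8] y  {3}  => 3  2->3 ok
  [9] y  {3}  => 3  3->3 ok
  [10] z  {1,2,5}  => 1  3->1 ok
  [11] z  {1,2,5}  => 1  1->1 ok
  [12] z  {1,2,5}  => 1  1->1 ok
  [13] x  {0,4}  => 0  1->0 ok
  [14] x  {0,4}  => 4  0->4 ok
  [15] z  {1,2,5}  => 2  4->2 ok
  [16] x  {0,4}  => 4  2->4 ok
  [17] z  {1,2,5}  => 2  4->2 ok
  [18] z  {1,2,5}  => 5  2->5 ok
  [19] z  {1,2,5}  => 2  5->2 ok
  [20] z  {1,2,5}  => 5  2->5 ok
  [21] y  {3}  => 3  5->3 ok
  [22] z  {1,2,5}  => 5  3->5 ok
  [23] y  {3}  => 3  5->3 ok
  [24] z  {1,2,5}  => 5  3->5 ok
  [25] z  {1,2,5}  => 2  5->2 ok
  [26] z  {1,2,5}  => 1  2->1 ok
  [27] y  {3}  => 3  1->3 ok
  [28] z  {1,2,5}  => 1  3->1 ok
  [29] x  {0,4}  => 0  1->0 ok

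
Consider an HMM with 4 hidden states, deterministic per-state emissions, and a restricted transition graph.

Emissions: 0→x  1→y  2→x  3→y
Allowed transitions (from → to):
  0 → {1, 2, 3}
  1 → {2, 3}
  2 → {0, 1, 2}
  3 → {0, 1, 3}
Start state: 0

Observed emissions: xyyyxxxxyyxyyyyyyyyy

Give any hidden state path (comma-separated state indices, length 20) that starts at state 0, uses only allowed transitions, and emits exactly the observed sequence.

0,3,3,1,2,0,2,0,3,1,2,1,3,3,1,3,1,3,1,3

  0: obs=x cand={0,2} pick 0 [start]
  1: obs=y cand={1,3} pick 3 [0->3 ok]
  2: obs=y cand={1,3} pick 3 [3->3 ok]
  3: obs=y cand={1,3} pick 1 [3->1 ok]
  4: obs=x cand={0,2} pick 2 [1->2 ok]
  5: obs=x cand={0,2} pick 0 [2->0 ok]
  6: obs=x cand={0,2} pick 2 [0->2 ok]
  7: obs=x cand={0,2} pick 0 [2->0 ok]
  8: obs=y cand={1,3} pick 3 [0->3 ok]
  9: obs=y cand={1,3} pick 1 [3->1 ok]
  10: obs=x cand={0,2} pick 2 [1->2 ok]
  11: obs=y cand={1,3} pick 1 [2->1 ok]
  12: obs=y cand={1,3} pick 3 [1->3 ok]
  13: obs=y cand={1,3} pick 3 [3->3 ok]
  14: obs=y cand={1,3} pick 1 [3->1 ok]
  15: obs=y cand={1,3} pick 3 [1->3 ok]
  16: obs=y cand={1,3} pick 1 [3->1 ok]
  17: obs=y cand={1,3} pick 3 [1->3 ok]
  18: obs=y cand={1,3} pick 1 [3->1 ok]
  19: obs=y cand={1,3} pick 3 [1->3 ok]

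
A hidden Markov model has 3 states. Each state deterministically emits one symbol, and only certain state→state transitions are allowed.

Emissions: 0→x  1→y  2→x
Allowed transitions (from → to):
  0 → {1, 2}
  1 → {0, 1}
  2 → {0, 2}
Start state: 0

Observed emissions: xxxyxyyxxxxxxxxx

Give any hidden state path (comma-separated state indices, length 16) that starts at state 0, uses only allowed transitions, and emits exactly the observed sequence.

0,2,0,1,0,1,1,0,2,0,2,0,2,2,2,2

  t0 'x' -> {0,2}, take 0 (start)
  t1 'x' -> {0,2}, take 2 (0->2 ok)
  t2 'x' -> {0,2}, take 0 (2->0 ok)
  t3 'y' -> {1}, take 1 (0->1 ok)
  t4 'x' -> {0,2}, take 0 (1->0 ok)
  t5 'y' -> {1}, take 1 (0->1 ok)
  t6 'y' -> {1}, take 1 (1->1 ok)
  t7 'x' -> {0,2}, take 0 (1->0 ok)
  t8 'x' -> {0,2}, take 2 (0->2 ok)
  t9 'x' -> {0,2}, take 0 (2->0 ok)
  t10 'x' -> {0,2}, take 2 (0->2 ok)
  t11 'x' -> {0,2}, take 0 (2->0 ok)
  t12 'x' -> {0,2}, take 2 (0->2 ok)
  t13 'x' -> {0,2}, take 2 (2->2 ok)
  t14 'x' -> {0,2}, take 2 (2->2 ok)
  t15 'x' -> {0,2}, take 2 (2->2 ok)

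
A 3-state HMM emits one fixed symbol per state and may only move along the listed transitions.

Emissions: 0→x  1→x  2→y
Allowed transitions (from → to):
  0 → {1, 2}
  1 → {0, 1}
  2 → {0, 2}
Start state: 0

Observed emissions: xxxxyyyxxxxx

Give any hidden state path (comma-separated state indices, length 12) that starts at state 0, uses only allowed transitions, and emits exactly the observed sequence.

0,1,1,0,2,2,2,0,1,0,1,0

  [0] x  {0,1}  => 0  start
  [1] x  {0,1}  => 1  0->1 ok
  [2] x  {0,1}  => 1  1->1 ok
  [3] x  {0,1}  => 0  1->0 ok
  [4] y  {2}  => 2  0->2 ok
  [5] y  {2}  => 2  2->2 ok
  [6] y  {2}  => 2  2->2 ok
  [7] x  {0,1}  => 0  2->0 ok
  [8] x  {0,1}  => 1  0->1 ok
  [9] x  {0,1}  => 0  1->0 ok
  [10] x  {0,1}  => 1  0->1 ok
  [11] x  {0,1}  => 0  1->0 ok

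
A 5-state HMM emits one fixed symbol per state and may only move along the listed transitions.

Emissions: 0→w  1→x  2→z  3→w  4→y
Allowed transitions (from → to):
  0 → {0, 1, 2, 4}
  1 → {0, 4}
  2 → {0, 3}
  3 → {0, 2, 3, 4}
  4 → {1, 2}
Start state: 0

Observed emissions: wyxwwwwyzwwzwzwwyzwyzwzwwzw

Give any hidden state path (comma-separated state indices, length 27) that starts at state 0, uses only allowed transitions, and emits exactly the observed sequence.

  t0 'w' -> {0,3}, take 0 (start)
  t1 'y' -> {4}, take 4 (0->4 ok)
  t2 'x' -> {1}, take 1 (4->1 ok)
  t3 'w' -> {0,3}, take 0 (1->0 ok)
  t4 'w' -> {0,3}, take 0 (0->0 ok)
  t5 'w' -> {0,3}, take 0 (0->0 ok)
  t6 'w' -> {0,3}, take 0 (0->0 ok)
  t7 'y' -> {4}, take 4 (0->4 ok)
  t8 'z' -> {2}, take 2 (4->2 ok)
  t9 'w' -> {0,3}, take 3 (2->3 ok)
  t10 'w' -> {0,3}, take 3 (3->3 ok)
  t11 'z' -> {2}, take 2 (3->2 ok)
  t12 'w' -> {0,3}, take 0 (2->0 ok)
  t13 'z' -> {2}, take 2 (0->2 ok)
  t14 'w' -> {0,3}, take 3 (2->3 ok)
  t15 'w' -> {0,3}, take 3 (3->3 ok)
  t16 'y' -> {4}, take 4 (3->4 ok)
  t17 'z' -> {2}, take 2 (4->2 ok)
  t18 'w' -> {0,3}, take 0 (2->0 ok)
  t19 'y' -> {4}, take 4 (0->4 ok)
  t20 'z' -> {2}, take 2 (4->2 ok)
  t21 'w' -> {0,3}, take 3 (2->3 ok)
  t22 'z' -> {2}, take 2 (3->2 ok)
  t23 'w' -> {0,3}, take 0 (2->0 ok)
  t24 'w' -> {0,3}, take 0 (0->0 ok)
  t25 'z' -> {2}, take 2 (0->2 ok)
  t26 'w' -> {0,3}, take 3 (2->3 ok)

0,4,1,0,0,0,0,4,2,3,3,2,0,2,3,3,4,2,0,4,2,3,2,0,0,2,3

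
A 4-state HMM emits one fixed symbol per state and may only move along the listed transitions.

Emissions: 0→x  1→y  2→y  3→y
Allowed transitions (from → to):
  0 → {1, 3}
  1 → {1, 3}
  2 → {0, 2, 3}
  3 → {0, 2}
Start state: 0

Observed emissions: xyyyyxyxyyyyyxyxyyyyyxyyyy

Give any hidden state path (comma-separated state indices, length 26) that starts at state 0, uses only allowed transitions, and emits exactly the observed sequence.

  0: obs=x cand={0} pick 0 [start]
  1: obs=y cand={1,2,3} pick 3 [0->3 ok]
  2: obs=y cand={1,2,3} pick 2 [3->2 ok]
  3: obs=y cand={1,2,3} pick 3 [2->3 ok]
  4: obs=y cand={1,2,3} pick 2 [3->2 ok]
  5: obs=x cand={0} pick 0 [2->0 ok]
  6: obs=y cand={1,2,3} pick 3 [0->3 ok]
  7: obs=x cand={0} pick 0 [3->0 ok]
  8: obs=y cand={1,2,3} pick 1 [0->1 ok]
  9: obs=y cand={1,2,3} pick 3 [1->3 ok]
  10: obs=y cand={1,2,3} pick 2 [3->2 ok]
  11: obs=y cand={1,2,3} pick 2 [2->2 ok]
  12: obs=y cand={1,2,3} pick 3 [2->3 ok]
  13: obs=x cand={0} pick 0 [3->0 ok]
  14: obs=y cand={1,2,3} pick 3 [0->3 ok]
  15: obs=x cand={0} pick 0 [3->0 ok]
  16: obs=y cand={1,2,3} pick 1 [0->1 ok]
  17: obs=y cand={1,2,3} pick 1 [1->1 ok]
  18: obs=y cand={1,2,3} pick 3 [1->3 ok]
  19: obs=y cand={1,2,3} pick 2 [3->2 ok]
  20: obs=y cand={1,2,3} pick 2 [2->2 ok]
  21: obs=x cand={0} pick 0 [2->0 ok]
  22: obs=y cand={1,2,3} pick 3 [0->3 ok]
  23: obs=y cand={1,2,3} pick 2 [3->2 ok]
  24: obs=y cand={1,2,3} pick 3 [2->3 ok]
  25: obs=y cand={1,2,3} pick 2 [3->2 ok]

0,3,2,3,2,0,3,0,1,3,2,2,3,0,3,0,1,1,3,2,2,0,3,2,3,2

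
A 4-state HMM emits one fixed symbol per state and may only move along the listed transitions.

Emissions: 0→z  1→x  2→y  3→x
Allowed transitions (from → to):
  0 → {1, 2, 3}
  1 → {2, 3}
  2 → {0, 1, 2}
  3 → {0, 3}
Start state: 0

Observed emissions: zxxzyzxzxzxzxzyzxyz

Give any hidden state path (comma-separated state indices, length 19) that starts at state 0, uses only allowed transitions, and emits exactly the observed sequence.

  t0 'z' -> {0}, take 0 (start)
  t1 'x' -> {1,3}, take 3 (0->3 ok)
  t2 'x' -> {1,3}, take 3 (3->3 ok)
  t3 'z' -> {0}, take 0 (3->0 ok)
  t4 'y' -> {2}, take 2 (0->2 ok)
  t5 'z' -> {0}, take 0 (2->0 ok)
  t6 'x' -> {1,3}, take 3 (0->3 ok)
  t7 'z' -> {0}, take 0 (3->0 ok)
  t8 'x' -> {1,3}, take 3 (0->3 ok)
  t9 'z' -> {0}, take 0 (3->0 ok)
  t10 'x' -> {1,3}, take 3 (0->3 ok)
  t11 'z' -> {0}, take 0 (3->0 ok)
  t12 'x' -> {1,3}, take 3 (0->3 ok)
  t13 'z' -> {0}, take 0 (3->0 ok)
  t14 'y' -> {2}, take 2 (0->2 ok)
  t15 'z' -> {0}, take 0 (2->0 ok)
  t16 'x' -> {1,3}, take 1 (0->1 ok)
  t17 'y' -> {2}, take 2 (1->2 ok)
  t18 'z' -> {0}, take 0 (2->0 ok)

0,3,3,0,2,0,3,0,3,0,3,0,3,0,2,0,1,2,0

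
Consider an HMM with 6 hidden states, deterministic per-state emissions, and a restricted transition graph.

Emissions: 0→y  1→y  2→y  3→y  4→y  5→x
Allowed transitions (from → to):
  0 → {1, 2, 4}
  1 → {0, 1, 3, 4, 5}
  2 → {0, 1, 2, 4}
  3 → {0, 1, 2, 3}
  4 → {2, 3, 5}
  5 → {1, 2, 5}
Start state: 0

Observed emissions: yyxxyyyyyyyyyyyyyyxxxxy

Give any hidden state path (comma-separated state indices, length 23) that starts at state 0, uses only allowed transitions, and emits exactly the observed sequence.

  [0] y  {0,1,2,3,4}  => 0  start
  [1] y  {0,1,2,3,4}  => 4  0->4 ok
  [2] x  {5}  => 5  4->5 ok
  [3] x  {5}  => 5  5->5 ok
  [4] y  {0,1,2,3,4}  => 1  5->1 ok
  [5] y  {0,1,2,3,4}  => 0  1->0 ok
  [6] y  {0,1,2,3,4}  => 2  0->2 ok
  [7] y  {0,1,2,3,4}  => 0  2->0 ok
  [8] y  {0,1,2,3,4}  => 2  0->2 ok
  [9] y  {0,1,2,3,4}  => 4  2->4 ok
  [10] y  {0,1,2,3,4}  => 3  4->3 ok
  [11] y  {0,1,2,3,4}  => 2  3->2 ok
  [12] y  {0,1,2,3,4}  => 2  2->2 ok
  [13] y  {0,1,2,3,4}  => 4  2->4 ok
  [14] y  {0,1,2,3,4}  => 2  4->2 ok
  [15] y  {0,1,2,3,4}  => 4  2->4 ok
  [16] y  {0,1,2,3,4}  => 2  4->2 ok
  [17] y  {0,1,2,3,4}  => 1  2->1 ok
  [18] x  {5}  => 5  1->5 ok
  [19] x  {5}  => 5  5->5 ok
  [20] x  {5}  => 5  5->5 ok
  [21] x  {5}  => 5  5->5 ok
  [22] y  {0,1,2,3,4}  => 1  5->1 ok

0,4,5,5,1,0,2,0,2,4,3,2,2,4,2,4,2,1,5,5,5,5,1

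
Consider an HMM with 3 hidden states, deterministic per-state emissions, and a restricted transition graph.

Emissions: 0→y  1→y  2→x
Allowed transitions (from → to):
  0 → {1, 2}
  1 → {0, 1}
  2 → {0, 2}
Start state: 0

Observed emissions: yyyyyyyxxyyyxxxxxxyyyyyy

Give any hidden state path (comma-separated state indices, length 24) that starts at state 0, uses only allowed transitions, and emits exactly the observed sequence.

  pos 0: y in {0,1}, choose 0; start
  pos 1: y in {0,1}, choose 1; 0->1 ok
  pos 2: y in {0,1}, choose 1; 1->1 ok
  pos 3: y in {0,1}, choose 0; 1->0 ok
  pos 4: y in {0,1}, choose 1; 0->1 ok
  pos 5: y in {0,1}, choose 1; 1->1 ok
  pos 6: y in {0,1}, choose 0; 1->0 ok
  pos 7: x in {2}, choose 2; 0->2 ok
  pos 8: x in {2}, choose 2; 2->2 ok
  pos 9: y in {0,1}, choose 0; 2->0 ok
  pos 10: y in {0,1}, choose 1; 0->1 ok
  pos 11: y in {0,1}, choose 0; 1->0 ok
  pos 12: x in {2}, choose 2; 0->2 ok
  pos 13: x in {2}, choose 2; 2->2 ok
  pos 14: x in {2}, choose 2; 2->2 ok
  pos 15: x in {2}, choose 2; 2->2 ok
  pos 16: x in {2}, choose 2; 2->2 ok
  pos 17: x in {2}, choose 2; 2->2 ok
  pos 18: y in {0,1}, choose 0; 2->0 ok
  pos 19: y in {0,1}, choose 1; 0->1 ok
  pos 20: y in {0,1}, choose 0; 1->0 ok
  pos 21: y in {0,1}, choose 1; 0->1 ok
  pos 22: y in {0,1}, choose 1; 1->1 ok
  pos 23: y in {0,1}, choose 1; 1->1 ok

0,1,1,0,1,1,0,2,2,0,1,0,2,2,2,2,2,2,0,1,0,1,1,1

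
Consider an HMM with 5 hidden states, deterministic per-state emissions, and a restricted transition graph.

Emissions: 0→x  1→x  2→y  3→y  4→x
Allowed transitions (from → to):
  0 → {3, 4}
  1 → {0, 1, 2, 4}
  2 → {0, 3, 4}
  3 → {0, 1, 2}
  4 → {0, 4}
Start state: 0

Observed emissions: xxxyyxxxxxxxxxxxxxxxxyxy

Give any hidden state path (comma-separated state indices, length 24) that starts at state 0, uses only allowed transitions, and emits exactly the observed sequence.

0,4,0,3,2,0,4,4,4,4,0,4,4,4,0,4,4,4,0,4,0,3,1,2

  [0] x  {0,1,4}  => 0  start
  [1] x  {0,1,4}  => 4  0->4 ok
  [2] x  {0,1,4}  => 0  4->0 ok
  [3] y  {2,3}  => 3  0->3 ok
  [4] y  {2,3}  => 2  3->2 ok
  [5] x  {0,1,4}  => 0  2->0 ok
  [6] x  {0,1,4}  => 4  0->4 ok
  [7] x  {0,1,4}  => 4  4->4 ok
  [8] x  {0,1,4}  => 4  4->4 ok
  [9] x  {0,1,4}  => 4  4->4 ok
  [10] x  {0,1,4}  => 0  4->0 ok
  [11] x  {0,1,4}  => 4  0->4 ok
  [12] x  {0,1,4}  => 4  4->4 ok
  [13] x  {0,1,4}  => 4  4->4 ok
  [14] x  {0,1,4}  => 0  4->0 ok
  [15] x  {0,1,4}  => 4  0->4 ok
  [16] x  {0,1,4}  => 4  4->4 ok
  [17] x  {0,1,4}  => 4  4->4 ok
  [18] x  {0,1,4}  => 0  4->0 ok
  [19] x  {0,1,4}  => 4  0->4 ok
  [20] x  {0,1,4}  => 0  4->0 ok
  [21] y  {2,3}  => 3  0->3 ok
  [22] x  {0,1,4}  => 1  3->1 ok
  [23] y  {2,3}  => 2  1->2 ok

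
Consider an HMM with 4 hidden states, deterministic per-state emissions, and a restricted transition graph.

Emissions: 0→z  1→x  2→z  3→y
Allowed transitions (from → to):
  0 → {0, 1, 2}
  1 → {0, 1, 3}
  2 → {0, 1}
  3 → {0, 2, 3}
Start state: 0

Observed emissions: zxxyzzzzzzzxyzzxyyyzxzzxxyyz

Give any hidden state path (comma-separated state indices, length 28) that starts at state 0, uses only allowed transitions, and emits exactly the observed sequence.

0,1,1,3,2,0,0,2,0,2,0,1,3,0,0,1,3,3,3,2,1,0,2,1,1,3,3,0

  0: obs=z cand={0,2} pick 0 [start]
  1: obs=x cand={1} pick 1 [0->1 ok]
  2: obs=x cand={1} pick 1 [1->1 ok]
  3: obs=y cand={3} pick 3 [1->3 ok]
  4: obs=z cand={0,2} pick 2 [3->2 ok]
  5: obs=z cand={0,2} pick 0 [2->0 ok]
  6: obs=z cand={0,2} pick 0 [0->0 ok]
  7: obs=z cand={0,2} pick 2 [0->2 ok]
  8: obs=z cand={0,2} pick 0 [2->0 ok]
  9: obs=z cand={0,2} pick 2 [0->2 ok]
  10: obs=z cand={0,2} pick 0 [2->0 ok]
  11: obs=x cand={1} pick 1 [0->1 ok]
  12: obs=y cand={3} pick 3 [1->3 ok]
  13: obs=z cand={0,2} pick 0 [3->0 ok]
  14: obs=z cand={0,2} pick 0 [0->0 ok]
  15: obs=x cand={1} pick 1 [0->1 ok]
  16: obs=y cand={3} pick 3 [1->3 ok]
  17: obs=y cand={3} pick 3 [3->3 ok]
  18: obs=y cand={3} pick 3 [3->3 ok]
  19: obs=z cand={0,2} pick 2 [3->2 ok]
  20: obs=x cand={1} pick 1 [2->1 ok]
  21: obs=z cand={0,2} pick 0 [1->0 ok]
  22: obs=z cand={0,2} pick 2 [0->2 ok]
  23: obs=x cand={1} pick 1 [2->1 ok]
  24: obs=x cand={1} pick 1 [1->1 ok]
  25: obs=y cand={3} pick 3 [1->3 ok]
  26: obs=y cand={3} pick 3 [3->3 ok]
  27: obs=z cand={0,2} pick 0 [3->0 ok]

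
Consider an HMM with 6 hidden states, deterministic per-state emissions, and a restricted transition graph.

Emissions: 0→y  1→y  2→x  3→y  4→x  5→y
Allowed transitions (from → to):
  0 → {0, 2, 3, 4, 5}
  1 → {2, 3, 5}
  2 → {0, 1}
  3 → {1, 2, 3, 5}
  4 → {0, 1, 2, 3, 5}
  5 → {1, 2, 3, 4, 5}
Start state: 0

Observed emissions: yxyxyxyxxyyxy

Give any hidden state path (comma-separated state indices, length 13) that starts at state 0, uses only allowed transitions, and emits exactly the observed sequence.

0,2,0,4,0,4,0,4,2,1,5,4,0

  t0 'y' -> {0,1,3,5}, take 0 (start)
  t1 'x' -> {2,4}, take 2 (0->2 ok)
  t2 'y' -> {0,1,3,5}, take 0 (2->0 ok)
  t3 'x' -> {2,4}, take 4 (0->4 ok)
  t4 'y' -> {0,1,3,5}, take 0 (4->0 ok)
  t5 'x' -> {2,4}, take 4 (0->4 ok)
  t6 'y' -> {0,1,3,5}, take 0 (4->0 ok)
  t7 'x' -> {2,4}, take 4 (0->4 ok)
  t8 'x' -> {2,4}, take 2 (4->2 ok)
  t9 'y' -> {0,1,3,5}, take 1 (2->1 ok)
  t10 'y' -> {0,1,3,5}, take 5 (1->5 ok)
  t11 'x' -> {2,4}, take 4 (5->4 ok)
  t12 'y' -> {0,1,3,5}, take 0 (4->0 ok)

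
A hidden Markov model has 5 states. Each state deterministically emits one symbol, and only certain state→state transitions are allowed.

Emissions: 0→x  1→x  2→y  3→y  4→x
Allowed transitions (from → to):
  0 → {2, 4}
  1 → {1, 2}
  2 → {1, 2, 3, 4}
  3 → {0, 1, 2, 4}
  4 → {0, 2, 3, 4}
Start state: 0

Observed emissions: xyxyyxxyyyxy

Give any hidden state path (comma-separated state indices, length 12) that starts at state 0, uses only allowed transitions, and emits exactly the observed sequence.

0,2,1,2,3,1,1,2,2,3,0,2

  [0] x  {0,1,4}  => 0  start
  [1] y  {2,3}  => 2  0->2 ok
  [2] x  {0,1,4}  => 1  2->1 ok
  [3] y  {2,3}  => 2  1->2 ok
  [4] y  {2,3}  => 3  2->3 ok
  [5] x  {0,1,4}  => 1  3->1 ok
  [6] x  {0,1,4}  => 1  1->1 ok
  [7] y  {2,3}  => 2  1->2 ok
  [8] y  {2,3}  => 2  2->2 ok
  [9] y  {2,3}  => 3  2->3 ok
  [10] x  {0,1,4}  => 0  3->0 ok
  [11] y  {2,3}  => 2  0->2 ok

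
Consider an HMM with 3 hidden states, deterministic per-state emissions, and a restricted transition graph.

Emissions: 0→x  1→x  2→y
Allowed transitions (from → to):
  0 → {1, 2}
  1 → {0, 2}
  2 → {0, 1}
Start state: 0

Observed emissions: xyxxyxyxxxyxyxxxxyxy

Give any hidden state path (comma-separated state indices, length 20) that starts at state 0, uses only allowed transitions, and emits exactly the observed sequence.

  pos 0: x in {0,1}, choose 0; start
  pos 1: y in {2}, choose 2; 0->2 ok
  pos 2: x in {0,1}, choose 0; 2->0 ok
  pos 3: x in {0,1}, choose 1; 0->1 ok
  pos 4: y in {2}, choose 2; 1->2 ok
  pos 5: x in {0,1}, choose 0; 2->0 ok
  pos 6: y in {2}, choose 2; 0->2 ok
  pos 7: x in {0,1}, choose 1; 2->1 ok
  pos 8: x in {0,1}, choose 0; 1->0 ok
  pos 9: x in {0,1}, choose 1; 0->1 ok
  pos 10: y in {2}, choose 2; 1->2 ok
  pos 11: x in {0,1}, choose 0; 2->0 ok
  pos 12: y in {2}, choose 2; 0->2 ok
  pos 13: x in {0,1}, choose 0; 2->0 ok
  pos 14: x in {0,1}, choose 1; 0->1 ok
  pos 15: x in {0,1}, choose 0; 1->0 ok
  pos 16: x in {0,1}, choose 1; 0->1 ok
  pos 17: y in {2}, choose 2; 1->2 ok
  pos 18: x in {0,1}, choose 0; 2->0 ok
  pos 19: y in {2}, choose 2; 0->2 ok

0,2,0,1,2,0,2,1,0,1,2,0,2,0,1,0,1,2,0,2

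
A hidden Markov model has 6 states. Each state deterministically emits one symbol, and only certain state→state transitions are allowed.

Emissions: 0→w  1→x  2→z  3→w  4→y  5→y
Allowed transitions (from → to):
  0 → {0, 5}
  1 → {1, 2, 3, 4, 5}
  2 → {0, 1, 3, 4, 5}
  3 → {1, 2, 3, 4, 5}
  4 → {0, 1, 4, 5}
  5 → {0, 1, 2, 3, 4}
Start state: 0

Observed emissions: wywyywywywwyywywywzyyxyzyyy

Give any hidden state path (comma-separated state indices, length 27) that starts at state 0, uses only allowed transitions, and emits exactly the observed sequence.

0,5,0,5,4,0,5,0,5,0,0,5,4,0,5,0,5,3,2,4,4,1,5,2,5,4,4

  0: obs=w cand={0,3} pick 0 [start]
  1: obs=y cand={4,5} pick 5 [0->5 ok]
  2: obs=w cand={0,3} pick 0 [5->0 ok]
  3: obs=y cand={4,5} pick 5 [0->5 ok]
  4: obs=y cand={4,5} pick 4 [5->4 ok]
  5: obs=w cand={0,3} pick 0 [4->0 ok]
  6: obs=y cand={4,5} pick 5 [0->5 ok]
  7: obs=w cand={0,3} pick 0 [5->0 ok]
  8: obs=y cand={4,5} pick 5 [0->5 ok]
  9: obs=w cand={0,3} pick 0 [5->0 ok]
  10: obs=w cand={0,3} pick 0 [0->0 ok]
  11: obs=y cand={4,5} pick 5 [0->5 ok]
  12: obs=y cand={4,5} pick 4 [5->4 ok]
  13: obs=w cand={0,3} pick 0 [4->0 ok]
  14: obs=y cand={4,5} pick 5 [0->5 ok]
  15: obs=w cand={0,3} pick 0 [5->0 ok]
  16: obs=y cand={4,5} pick 5 [0->5 ok]
  17: obs=w cand={0,3} pick 3 [5->3 ok]
  18: obs=z cand={2} pick 2 [3->2 ok]
  19: obs=y cand={4,5} pick 4 [2->4 ok]
  20: obs=y cand={4,5} pick 4 [4->4 ok]
  21: obs=x cand={1} pick 1 [4->1 ok]
  22: obs=y cand={4,5} pick 5 [1->5 ok]
  23: obs=z cand={2} pick 2 [5->2 ok]
  24: obs=y cand={4,5} pick 5 [2->5 ok]
  25: obs=y cand={4,5} pick 4 [5->4 ok]
  26: obs=y cand={4,5} pick 4 [4->4 ok]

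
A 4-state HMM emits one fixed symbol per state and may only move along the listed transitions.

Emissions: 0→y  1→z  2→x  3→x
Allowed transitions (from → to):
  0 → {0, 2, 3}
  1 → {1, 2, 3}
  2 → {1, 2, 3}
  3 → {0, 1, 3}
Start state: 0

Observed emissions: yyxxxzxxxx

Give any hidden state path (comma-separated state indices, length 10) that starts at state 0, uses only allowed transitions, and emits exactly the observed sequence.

0,0,2,2,2,1,3,3,3,3

  0: obs=y cand={0} pick 0 [start]
  1: obs=y cand={0} pick 0 [0->0 ok]
  2: obs=x cand={2,3} pick 2 [0->2 ok]
  3: obs=x cand={2,3} pick 2 [2->2 ok]
  4: obs=x cand={2,3} pick 2 [2->2 ok]
  5: obs=z cand={1} pick 1 [2->1 ok]
  6: obs=x cand={2,3} pick 3 [1->3 ok]
  7: obs=x cand={2,3} pick 3 [3->3 ok]
  8: obs=x cand={2,3} pick 3 [3->3 ok]
  9: obs=x cand={2,3} pick 3 [3->3 ok]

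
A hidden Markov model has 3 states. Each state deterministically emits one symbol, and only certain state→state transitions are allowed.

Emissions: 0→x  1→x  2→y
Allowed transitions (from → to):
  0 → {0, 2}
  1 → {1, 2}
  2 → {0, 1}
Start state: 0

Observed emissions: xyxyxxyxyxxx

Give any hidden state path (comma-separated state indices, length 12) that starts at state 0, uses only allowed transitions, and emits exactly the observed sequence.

0,2,0,2,0,0,2,0,2,1,1,1

  t0 'x' -> {0,1}, take 0 (start)
  t1 'y' -> {2}, take 2 (0->2 ok)
  t2 'x' -> {0,1}, take 0 (2->0 ok)
  t3 'y' -> {2}, take 2 (0->2 ok)
  t4 'x' -> {0,1}, take 0 (2->0 ok)
  t5 'x' -> {0,1}, take 0 (0->0 ok)
  t6 'y' -> {2}, take 2 (0->2 ok)
  t7 'x' -> {0,1}, take 0 (2->0 ok)
  t8 'y' -> {2}, take 2 (0->2 ok)
  t9 'x' -> {0,1}, take 1 (2->1 ok)
  t10 'x' -> {0,1}, take 1 (1->1 ok)
  t11 'x' -> {0,1}, take 1 (1->1 ok)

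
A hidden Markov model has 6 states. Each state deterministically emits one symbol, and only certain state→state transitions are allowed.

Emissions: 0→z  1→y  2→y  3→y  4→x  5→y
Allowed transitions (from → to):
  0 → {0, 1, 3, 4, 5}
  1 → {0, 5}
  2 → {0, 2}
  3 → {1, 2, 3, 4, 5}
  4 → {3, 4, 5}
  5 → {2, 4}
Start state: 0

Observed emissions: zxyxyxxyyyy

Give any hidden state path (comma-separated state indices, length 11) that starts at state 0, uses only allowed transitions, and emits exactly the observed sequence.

  [0] z  {0}  => 0  start
  [1] x  {4}  => 4  0->4 ok
  [2] y  {1,2,3,5}  => 3  4->3 ok
  [3] x  {4}  => 4  3->4 ok
  [4] y  {1,2,3,5}  => 5  4->5 ok
  [5] x  {4}  => 4  5->4 ok
  [6] x  {4}  => 4  4->4 ok
  [7] y  {1,2,3,5}  => 5  4->5 ok
  [8] y  {1,2,3,5}  => 2  5->2 ok
  [9] y  {1,2,3,5}  => 2  2->2 ok
  [10] y  {1,2,3,5}  => 2  2->2 ok

0,4,3,4,5,4,4,5,2,2,2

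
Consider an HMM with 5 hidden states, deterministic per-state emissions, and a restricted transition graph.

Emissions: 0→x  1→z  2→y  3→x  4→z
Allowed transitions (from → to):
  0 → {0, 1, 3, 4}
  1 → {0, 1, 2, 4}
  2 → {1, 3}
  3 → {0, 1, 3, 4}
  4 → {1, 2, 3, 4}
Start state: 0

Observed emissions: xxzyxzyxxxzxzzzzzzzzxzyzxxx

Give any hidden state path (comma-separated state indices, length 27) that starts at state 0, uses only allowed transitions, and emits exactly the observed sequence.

0,3,1,2,3,1,2,3,0,3,4,3,1,4,4,4,4,1,4,1,0,4,2,1,0,3,0

  0: obs=x cand={0,3} pick 0 [start]
  1: obs=x cand={0,3} pick 3 [0->3 ok]
  2: obs=z cand={1,4} pick 1 [3->1 ok]
  3: obs=y cand={2} pick 2 [1->2 ok]
  4: obs=x cand={0,3} pick 3 [2->3 ok]
  5: obs=z cand={1,4} pick 1 [3->1 ok]
  6: obs=y cand={2} pick 2 [1->2 ok]
  7: obs=x cand={0,3} pick 3 [2->3 ok]
  8: obs=x cand={0,3} pick 0 [3->0 ok]
  9: obs=x cand={0,3} pick 3 [0->3 ok]
  10: obs=z cand={1,4} pick 4 [3->4 ok]
  11: obs=x cand={0,3} pick 3 [4->3 ok]
  12: obs=z cand={1,4} pick 1 [3->1 ok]
  13: obs=z cand={1,4} pick 4 [1->4 ok]
  14: obs=z cand={1,4} pick 4 [4->4 ok]
  15: obs=z cand={1,4} pick 4 [4->4 ok]
  16: obs=z cand={1,4} pick 4 [4->4 ok]
  17: obs=z cand={1,4} pick 1 [4->1 ok]
  18: obs=z cand={1,4} pick 4 [1->4 ok]
  19: obs=z cand={1,4} pick 1 [4->1 ok]
  20: obs=x cand={0,3} pick 0 [1->0 ok]
  21: obs=z cand={1,4} pick 4 [0->4 ok]
  22: obs=y cand={2} pick 2 [4->2 ok]
  23: obs=z cand={1,4} pick 1 [2->1 ok]
  24: obs=x cand={0,3} pick 0 [1->0 ok]
  25: obs=x cand={0,3} pick 3 [0->3 ok]
  26: obs=x cand={0,3} pick 0 [3->0 ok]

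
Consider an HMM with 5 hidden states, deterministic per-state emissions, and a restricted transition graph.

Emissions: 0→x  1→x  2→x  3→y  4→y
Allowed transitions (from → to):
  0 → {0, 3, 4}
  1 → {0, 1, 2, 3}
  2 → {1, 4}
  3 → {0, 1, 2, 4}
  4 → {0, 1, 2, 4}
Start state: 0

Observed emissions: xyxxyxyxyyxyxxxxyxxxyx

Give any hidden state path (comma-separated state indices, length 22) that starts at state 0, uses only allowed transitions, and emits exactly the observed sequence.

  [0] x  {0,1,2}  => 0  start
  [1] y  {3,4}  => 4  0->4 ok
  [2] x  {0,1,2}  => 0  4->0 ok
  [3] x  {0,1,2}  => 0  0->0 ok
  [4] y  {3,4}  => 3  0->3 ok
  [5] x  {0,1,2}  => 0  3->0 ok
  [6] y  {3,4}  => 4  0->4 ok
  [7] x  {0,1,2}  => 0  4->0 ok
  [8] y  {3,4}  => 4  0->4 ok
  [9] y  {3,4}  => 4  4->4 ok
  [10] x  {0,1,2}  => 1  4->1 ok
  [11] y  {3,4}  => 3  1->3 ok
  [12] x  {0,1,2}  => 1  3->1 ok
  [13] x  {0,1,2}  => 1  1->1 ok
  [14] x  {0,1,2}  => 1  1->1 ok
  [15] x  {0,1,2}  => 0  1->0 ok
  [16] y  {3,4}  => 3  0->3 ok
  [17] x  {0,1,2}  => 1  3->1 ok
  [18] x  {0,1,2}  => 1  1->1 ok
  [19] x  {0,1,2}  => 1  1->1 ok
  [20] y  {3,4}  => 3  1->3 ok
  [21] x  {0,1,2}  => 1  3->1 ok

0,4,0,0,3,0,4,0,4,4,1,3,1,1,1,0,3,1,1,1,3,1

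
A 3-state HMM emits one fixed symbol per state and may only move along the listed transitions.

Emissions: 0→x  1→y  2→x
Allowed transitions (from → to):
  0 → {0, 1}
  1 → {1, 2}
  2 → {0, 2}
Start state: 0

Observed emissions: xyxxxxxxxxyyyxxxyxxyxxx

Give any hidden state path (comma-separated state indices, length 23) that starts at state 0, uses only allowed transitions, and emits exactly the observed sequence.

0,1,2,2,2,2,0,0,0,0,1,1,1,2,0,0,1,2,0,1,2,2,0

  [0] x  {0,2}  => 0  start
  [1] y  {1}  => 1  0->1 ok
  [2] x  {0,2}  => 2  1->2 ok
  [3] x  {0,2}  => 2  2->2 ok
  [4] x  {0,2}  => 2  2->2 ok
  [5] x  {0,2}  => 2  2->2 ok
  [6] x  {0,2}  => 0  2->0 ok
  [7] x  {0,2}  => 0  0->0 ok
  [8] x  {0,2}  => 0  0->0 ok
  [9] x  {0,2}  => 0  0->0 ok
  [10] y  {1}  => 1  0->1 ok
  [11] y  {1}  => 1  1->1 ok
  [12] y  {1}  => 1  1->1 ok
  [13] x  {0,2}  => 2  1->2 ok
  [14] x  {0,2}  => 0  2->0 ok
  [15] x  {0,2}  => 0  0->0 ok
  [16] y  {1}  => 1  0->1 ok
  [17] x  {0,2}  => 2  1->2 ok
  [18] x  {0,2}  => 0  2->0 ok
  [19] y  {1}  => 1  0->1 ok
  [20] x  {0,2}  => 2  1->2 ok
  [21] x  {0,2}  => 2  2->2 ok
  [22] x  {0,2}  => 0  2->0 ok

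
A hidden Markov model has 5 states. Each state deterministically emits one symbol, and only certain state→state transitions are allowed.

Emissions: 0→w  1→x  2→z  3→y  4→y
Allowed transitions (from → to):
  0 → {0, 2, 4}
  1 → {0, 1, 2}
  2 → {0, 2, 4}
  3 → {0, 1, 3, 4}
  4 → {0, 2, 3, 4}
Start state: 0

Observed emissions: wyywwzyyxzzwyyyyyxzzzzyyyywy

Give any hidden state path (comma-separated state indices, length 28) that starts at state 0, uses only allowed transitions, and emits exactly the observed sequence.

  [0] w  {0}  => 0  start
  [1] y  {3,4}  => 4  0->4 ok
  [2] y  {3,4}  => 3  4->3 ok
  [3] w  {0}  => 0  3->0 ok
  [4] w  {0}  => 0  0->0 ok
  [5] z  {2}  => 2  0->2 ok
  [6] y  {3,4}  => 4  2->4 ok
  [7] y  {3,4}  => 3  4->3 ok
  [8] x  {1}  => 1  3->1 ok
  [9] z  {2}  => 2  1->2 ok
  [10] z  {2}  => 2  2->2 ok
  [11] w  {0}  => 0  2->0 ok
  [12] y  {3,4}  => 4  0->4 ok
  [13] y  {3,4}  => 3  4->3 ok
  [14] y  {3,4}  => 4  3->4 ok
  [15] y  {3,4}  => 4  4->4 ok
  [16] y  {3,4}  => 3  4->3 ok
  [17] x  {1}  => 1  3->1 ok
  [18] z  {2}  => 2  1->2 ok
  [19] z  {2}  => 2  2->2 ok
  [20] z  {2}  => 2  2->2 ok
  [21] z  {2}  => 2  2->2 ok
  [22] y  {3,4}  => 4  2->4 ok
  [23] y  {3,4}  => 4  4->4 ok
  [24] y  {3,4}  => 4  4->4 ok
  [25] y  {3,4}  => 3  4->3 ok
  [26] w  {0}  => 0  3->0 ok
  [27] y  {3,4}  => 4  0->4 ok

0,4,3,0,0,2,4,3,1,2,2,0,4,3,4,4,3,1,2,2,2,2,4,4,4,3,0,4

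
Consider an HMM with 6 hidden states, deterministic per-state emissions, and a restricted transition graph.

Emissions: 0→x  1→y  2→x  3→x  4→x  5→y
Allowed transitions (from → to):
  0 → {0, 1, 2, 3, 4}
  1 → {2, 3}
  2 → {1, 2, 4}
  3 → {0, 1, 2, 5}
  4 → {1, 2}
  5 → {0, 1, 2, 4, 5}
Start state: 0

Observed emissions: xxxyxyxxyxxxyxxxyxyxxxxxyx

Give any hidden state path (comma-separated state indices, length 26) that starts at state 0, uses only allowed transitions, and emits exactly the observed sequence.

0,2,2,1,2,1,2,2,1,3,2,4,1,3,2,4,1,2,1,2,2,2,2,4,1,3

  pos 0: x in {0,2,3,4}, choose 0; start
  pos 1: x in {0,2,3,4}, choose 2; 0->2 ok
  pos 2: x in {0,2,3,4}, choose 2; 2->2 ok
  pos 3: y in {1,5}, choose 1; 2->1 ok
  pos 4: x in {0,2,3,4}, choose 2; 1->2 ok
  pos 5: y in {1,5}, choose 1; 2->1 ok
  pos 6: x in {0,2,3,4}, choose 2; 1->2 ok
  pos 7: x in {0,2,3,4}, choose 2; 2->2 ok
  pos 8: y in {1,5}, choose 1; 2->1 ok
  pos 9: x in {0,2,3,4}, choose 3; 1->3 ok
  pos 10: x in {0,2,3,4}, choose 2; 3->2 ok
  pos 11: x in {0,2,3,4}, choose 4; 2->4 ok
  pos 12: y in {1,5}, choose 1; 4->1 ok
  pos 13: x in {0,2,3,4}, choose 3; 1->3 ok
  pos 14: x in {0,2,3,4}, choose 2; 3->2 ok
  pos 15: x in {0,2,3,4}, choose 4; 2->4 ok
  pos 16: y in {1,5}, choose 1; 4->1 ok
  pos 17: x in {0,2,3,4}, choose 2; 1->2 ok
  pos 18: y in {1,5}, choose 1; 2->1 ok
  pos 19: x in {0,2,3,4}, choose 2; 1->2 ok
  pos 20: x in {0,2,3,4}, choose 2; 2->2 ok
  pos 21: x in {0,2,3,4}, choose 2; 2->2 ok
  pos 22: x in {0,2,3,4}, choose 2; 2->2 ok
  pos 23: x in {0,2,3,4}, choose 4; 2->4 ok
  pos 24: y in {1,5}, choose 1; 4->1 ok
  pos 25: x in {0,2,3,4}, choose 3; 1->3 ok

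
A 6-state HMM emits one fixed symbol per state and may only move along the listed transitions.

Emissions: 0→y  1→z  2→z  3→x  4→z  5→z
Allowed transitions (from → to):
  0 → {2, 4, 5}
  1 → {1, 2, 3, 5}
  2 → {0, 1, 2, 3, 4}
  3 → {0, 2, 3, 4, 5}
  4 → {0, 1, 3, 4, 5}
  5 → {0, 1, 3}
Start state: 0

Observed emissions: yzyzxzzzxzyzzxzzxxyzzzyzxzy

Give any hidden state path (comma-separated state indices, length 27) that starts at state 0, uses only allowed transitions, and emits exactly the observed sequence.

0,2,0,4,3,5,1,1,3,2,0,4,5,3,2,2,3,3,0,5,1,5,0,2,3,2,0

  t0 'y' -> {0}, take 0 (start)
  t1 'z' -> {1,2,4,5}, take 2 (0->2 ok)
  t2 'y' -> {0}, take 0 (2->0 ok)
  t3 'z' -> {1,2,4,5}, take 4 (0->4 ok)
  t4 'x' -> {3}, take 3 (4->3 ok)
  t5 'z' -> {1,2,4,5}, take 5 (3->5 ok)
  t6 'z' -> {1,2,4,5}, take 1 (5->1 ok)
  t7 'z' -> {1,2,4,5}, take 1 (1->1 ok)
  t8 'x' -> {3}, take 3 (1->3 ok)
  t9 'z' -> {1,2,4,5}, take 2 (3->2 ok)
  t10 'y' -> {0}, take 0 (2->0 ok)
  t11 'z' -> {1,2,4,5}, take 4 (0->4 ok)
  t12 'z' -> {1,2,4,5}, take 5 (4->5 ok)
  t13 'x' -> {3}, take 3 (5->3 ok)
  t14 'z' -> {1,2,4,5}, take 2 (3->2 ok)
  t15 'z' -> {1,2,4,5}, take 2 (2->2 ok)
  t16 'x' -> {3}, take 3 (2->3 ok)
  t17 'x' -> {3}, take 3 (3->3 ok)
  t18 'y' -> {0}, take 0 (3->0 ok)
  t19 'z' -> {1,2,4,5}, take 5 (0->5 ok)
  t20 'z' -> {1,2,4,5}, take 1 (5->1 ok)
  t21 'z' -> {1,2,4,5}, take 5 (1->5 ok)
  t22 'y' -> {0}, take 0 (5->0 ok)
  t23 'z' -> {1,2,4,5}, take 2 (0->2 ok)
  t24 'x' -> {3}, take 3 (2->3 ok)
  t25 'z' -> {1,2,4,5}, take 2 (3->2 ok)
  t26 'y' -> {0}, take 0 (2->0 ok)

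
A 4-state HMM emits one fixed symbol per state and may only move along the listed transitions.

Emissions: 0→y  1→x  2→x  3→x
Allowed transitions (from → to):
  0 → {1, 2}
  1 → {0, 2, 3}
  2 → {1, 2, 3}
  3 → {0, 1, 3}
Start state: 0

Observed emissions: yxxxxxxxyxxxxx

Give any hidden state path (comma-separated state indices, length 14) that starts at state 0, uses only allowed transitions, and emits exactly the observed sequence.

  [0] y  {0}  => 0  start
  [1] x  {1,2,3}  => 1  0->1 ok
  [2] x  {1,2,3}  => 2  1->2 ok
  [3] x  {1,2,3}  => 3  2->3 ok
  [4] x  {1,2,3}  => 1  3->1 ok
  [5] x  {1,2,3}  => 2  1->2 ok
  [6] x  {1,2,3}  => 2  2->2 ok
  [7] x  {1,2,3}  => 1  2->1 ok
  [8] y  {0}  => 0  1->0 ok
  [9] x  {1,2,3}  => 2  0->2 ok
  [10] x  {1,2,3}  => 3  2->3 ok
  [11] x  {1,2,3}  => 1  3->1 ok
  [12] x  {1,2,3}  => 2  1->2 ok
  [13] x  {1,2,3}  => 2  2->2 ok

0,1,2,3,1,2,2,1,0,2,3,1,2,2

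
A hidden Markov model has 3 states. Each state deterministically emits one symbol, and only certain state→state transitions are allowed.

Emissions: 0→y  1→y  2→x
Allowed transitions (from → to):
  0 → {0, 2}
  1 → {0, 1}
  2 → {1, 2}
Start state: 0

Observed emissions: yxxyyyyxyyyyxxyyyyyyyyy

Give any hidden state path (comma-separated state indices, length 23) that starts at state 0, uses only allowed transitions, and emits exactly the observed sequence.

0,2,2,1,0,0,0,2,1,0,0,0,2,2,1,1,1,1,1,0,0,0,0

  [0] y  {0,1}  => 0  start
  [1] x  {2}  => 2  0->2 ok
  [2] x  {2}  => 2  2->2 ok
  [3] y  {0,1}  => 1  2->1 ok
  [4] y  {0,1}  => 0  1->0 ok
  [5] y  {0,1}  => 0  0->0 ok
  [6] y  {0,1}  => 0  0->0 ok
  [7] x  {2}  => 2  0->2 ok
  [8] y  {0,1}  => 1  2->1 ok
  [9] y  {0,1}  => 0  1->0 ok
  [10] y  {0,1}  => 0  0->0 ok
  [11] y  {0,1}  => 0  0->0 ok
  [12] x  {2}  => 2  0->2 ok
  [13] x  {2}  => 2  2->2 ok
  [14] y  {0,1}  => 1  2->1 ok
  [15] y  {0,1}  => 1  1->1 ok
  [16] y  {0,1}  => 1  1->1 ok
  [17] y  {0,1}  => 1  1->1 ok
  [18] y  {0,1}  => 1  1->1 ok
  [19] y  {0,1}  => 0  1->0 ok
  [20] y  {0,1}  => 0  0->0 ok
  [21] y  {0,1}  => 0  0->0 ok
  [22] y  {0,1}  => 0  0->0 ok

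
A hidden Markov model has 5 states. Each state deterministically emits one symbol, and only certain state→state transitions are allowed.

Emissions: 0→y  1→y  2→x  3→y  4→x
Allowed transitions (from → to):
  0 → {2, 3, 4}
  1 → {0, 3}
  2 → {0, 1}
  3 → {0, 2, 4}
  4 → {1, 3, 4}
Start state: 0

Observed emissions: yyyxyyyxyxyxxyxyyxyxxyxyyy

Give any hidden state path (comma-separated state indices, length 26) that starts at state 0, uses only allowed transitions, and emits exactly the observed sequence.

0,3,0,4,1,3,0,4,3,4,3,4,4,3,2,0,3,2,0,4,4,3,4,1,0,3

  0: obs=y cand={0,1,3} pick 0 [start]
  1: obs=y cand={0,1,3} pick 3 [0->3 ok]
  2: obs=y cand={0,1,3} pick 0 [3->0 ok]
  3: obs=x cand={2,4} pick 4 [0->4 ok]
  4: obs=y cand={0,1,3} pick 1 [4->1 ok]
  5: obs=y cand={0,1,3} pick 3 [1->3 ok]
  6: obs=y cand={0,1,3} pick 0 [3->0 ok]
  7: obs=x cand={2,4} pick 4 [0->4 ok]
  8: obs=y cand={0,1,3} pick 3 [4->3 ok]
  9: obs=x cand={2,4} pick 4 [3->4 ok]
  10: obs=y cand={0,1,3} pick 3 [4->3 ok]
  11: obs=x cand={2,4} pick 4 [3->4 ok]
  12: obs=x cand={2,4} pick 4 [4->4 ok]
  13: obs=y cand={0,1,3} pick 3 [4->3 ok]
  14: obs=x cand={2,4} pick 2 [3->2 ok]
  15: obs=y cand={0,1,3} pick 0 [2->0 ok]
  16: obs=y cand={0,1,3} pick 3 [0->3 ok]
  17: obs=x cand={2,4} pick 2 [3->2 ok]
  18: obs=y cand={0,1,3} pick 0 [2->0 ok]
  19: obs=x cand={2,4} pick 4 [0->4 ok]
  20: obs=x cand={2,4} pick 4 [4->4 ok]
  21: obs=y cand={0,1,3} pick 3 [4->3 ok]
  22: obs=x cand={2,4} pick 4 [3->4 ok]
  23: obs=y cand={0,1,3} pick 1 [4->1 ok]
  24: obs=y cand={0,1,3} pick 0 [1->0 ok]
  25: obs=y cand={0,1,3} pick 3 [0->3 ok]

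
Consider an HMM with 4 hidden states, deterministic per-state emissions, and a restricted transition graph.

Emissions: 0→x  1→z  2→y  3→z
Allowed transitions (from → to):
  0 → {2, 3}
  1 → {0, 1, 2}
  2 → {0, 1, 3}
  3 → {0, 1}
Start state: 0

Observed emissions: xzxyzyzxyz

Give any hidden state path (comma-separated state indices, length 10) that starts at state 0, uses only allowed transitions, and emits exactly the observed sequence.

  [0] x  {0}  => 0  start
  [1] z  {1,3}  => 3  0->3 ok
  [2] x  {0}  => 0  3->0 ok
  [3] y  {2}  => 2  0->2 ok
  [4] z  {1,3}  => 1  2->1 ok
  [5] y  {2}  => 2  1->2 ok
  [6] z  {1,3}  => 1  2->1 ok
  [7] x  {0}  => 0  1->0 ok
  [8] y  {2}  => 2  0->2 ok
  [9] z  {1,3}  => 1  2->1 ok

0,3,0,2,1,2,1,0,2,1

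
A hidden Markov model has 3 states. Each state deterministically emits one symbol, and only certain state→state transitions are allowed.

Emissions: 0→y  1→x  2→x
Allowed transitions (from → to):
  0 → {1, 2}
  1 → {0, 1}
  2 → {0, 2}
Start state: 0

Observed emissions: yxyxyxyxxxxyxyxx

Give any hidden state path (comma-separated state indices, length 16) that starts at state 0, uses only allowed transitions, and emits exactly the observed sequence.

  0: obs=y cand={0} pick 0 [start]
  1: obs=x cand={1,2} pick 1 [0->1 ok]
  2: obs=y cand={0} pick 0 [1->0 ok]
  3: obs=x cand={1,2} pick 1 [0->1 ok]
  4: obs=y cand={0} pick 0 [1->0 ok]
  5: obs=x cand={1,2} pick 2 [0->2 ok]
  6: obs=y cand={0} pick 0 [2->0 ok]
  7: obs=x cand={1,2} pick 1 [0->1 ok]
  8: obs=x cand={1,2} pick 1 [1->1 ok]
  9: obs=x cand={1,2} pick 1 [1->1 ok]
  10: obs=x cand={1,2} pick 1 [1->1 ok]
  11: obs=y cand={0} pick 0 [1->0 ok]
  12: obs=x cand={1,2} pick 2 [0->2 ok]
  13: obs=y cand={0} pick 0 [2->0 ok]
  14: obs=x cand={1,2} pick 2 [0->2 ok]
  15: obs=x cand={1,2} pick 2 [2->2 ok]

0,1,0,1,0,2,0,1,1,1,1,0,2,0,2,2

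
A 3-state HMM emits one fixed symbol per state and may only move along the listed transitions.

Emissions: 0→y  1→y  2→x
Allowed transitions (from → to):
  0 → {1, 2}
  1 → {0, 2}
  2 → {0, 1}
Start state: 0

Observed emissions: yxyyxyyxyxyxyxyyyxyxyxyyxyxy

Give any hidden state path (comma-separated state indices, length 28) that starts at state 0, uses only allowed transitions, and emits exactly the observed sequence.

0,2,0,1,2,1,0,2,0,2,0,2,1,2,0,1,0,2,1,2,0,2,1,0,2,1,2,1

  t0 'y' -> {0,1}, take 0 (start)
  t1 'x' -> {2}, take 2 (0->2 ok)
  t2 'y' -> {0,1}, take 0 (2->0 ok)
  t3 'y' -> {0,1}, take 1 (0->1 ok)
  t4 'x' -> {2}, take 2 (1->2 ok)
  t5 'y' -> {0,1}, take 1 (2->1 ok)
  t6 'y' -> {0,1}, take 0 (1->0 ok)
  t7 'x' -> {2}, take 2 (0->2 ok)
  t8 'y' -> {0,1}, take 0 (2->0 ok)
  t9 'x' -> {2}, take 2 (0->2 ok)
  t10 'y' -> {0,1}, take 0 (2->0 ok)
  t11 'x' -> {2}, take 2 (0->2 ok)
  t12 'y' -> {0,1}, take 1 (2->1 ok)
  t13 'x' -> {2}, take 2 (1->2 ok)
  t14 'y' -> {0,1}, take 0 (2->0 ok)
  t15 'y' -> {0,1}, take 1 (0->1 ok)
  t16 'y' -> {0,1}, take 0 (1->0 ok)
  t17 'x' -> {2}, take 2 (0->2 ok)
  t18 'y' -> {0,1}, take 1 (2->1 ok)
  t19 'x' -> {2}, take 2 (1->2 ok)
  t20 'y' -> {0,1}, take 0 (2->0 ok)
  t21 'x' -> {2}, take 2 (0->2 ok)
  t22 'y' -> {0,1}, take 1 (2->1 ok)
  t23 'y' -> {0,1}, take 0 (1->0 ok)
  t24 'x' -> {2}, take 2 (0->2 ok)
  t25 'y' -> {0,1}, take 1 (2->1 ok)
  t26 'x' -> {2}, take 2 (1->2 ok)
  t27 'y' -> {0,1}, take 1 (2->1 ok)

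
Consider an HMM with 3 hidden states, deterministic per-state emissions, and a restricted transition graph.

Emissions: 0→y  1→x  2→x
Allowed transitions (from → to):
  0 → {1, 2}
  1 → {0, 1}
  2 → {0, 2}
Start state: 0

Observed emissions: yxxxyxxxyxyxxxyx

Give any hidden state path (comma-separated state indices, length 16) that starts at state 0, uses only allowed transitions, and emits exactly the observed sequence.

  pos 0: y in {0}, choose 0; start
  pos 1: x in {1,2}, choose 2; 0->2 ok
  pos 2: x in {1,2}, choose 2; 2->2 ok
  pos 3: x in {1,2}, choose 2; 2->2 ok
  pos 4: y in {0}, choose 0; 2->0 ok
  pos 5: x in {1,2}, choose 1; 0->1 ok
  pos 6: x in {1,2}, choose 1; 1->1 ok
  pos 7: x in {1,2}, choose 1; 1->1 ok
  pos 8: y in {0}, choose 0; 1->0 ok
  pos 9: x in {1,2}, choose 2; 0->2 ok
  pos 10: y in {0}, choose 0; 2->0 ok
  pos 11: x in {1,2}, choose 1; 0->1 ok
  pos 12: x in {1,2}, choose 1; 1->1 ok
  pos 13: x in {1,2}, choose 1; 1->1 ok
  pos 14: y in {0}, choose 0; 1->0 ok
  pos 15: x in {1,2}, choose 2; 0->2 ok

0,2,2,2,0,1,1,1,0,2,0,1,1,1,0,2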